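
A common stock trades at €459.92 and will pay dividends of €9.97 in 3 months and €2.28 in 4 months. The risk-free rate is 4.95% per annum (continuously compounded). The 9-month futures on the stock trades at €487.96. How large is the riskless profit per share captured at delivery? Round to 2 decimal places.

€23.19 per share

PV(dividends) I = 9.97·e^(−0.0495·3/12) + 2.28·e^(−0.0495·4/12) = 12.0901
Fair futures F* = (S − I)·e^(rT) = (459.92 − 12.0901)·e^0.037125 = 447.8299 × 1.037823 = 464.7682
Market €487.96 > fair 464.7682: forward overpriced → cash-and-carry (borrow at r, buy the stock and collect the dividends, short the forward).
Profit at T = |F_mkt − F*| = |487.96 − 464.7682| = €23.19 per share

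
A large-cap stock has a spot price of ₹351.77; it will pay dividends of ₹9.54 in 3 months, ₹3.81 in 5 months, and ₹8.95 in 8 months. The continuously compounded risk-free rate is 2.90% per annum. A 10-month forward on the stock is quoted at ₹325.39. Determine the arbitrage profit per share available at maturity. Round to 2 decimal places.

₹12.43 per share

PV(dividends) I = 9.54·e^(−0.0290·3/12) + 3.81·e^(−0.0290·5/12) + 8.95·e^(−0.0290·8/12) = 22.0140
Fair forward F* = (S − I)·e^(rT) = (351.77 − 22.0140)·e^0.024167 = 329.7560 × 1.024461 = 337.8222
Market ₹325.39 < fair 337.8222: forward underpriced → reverse cash-and-carry (short the stock, invest proceeds at r, pay the dividends, go long the forward).
Profit at T = |F_mkt − F*| = |325.39 − 337.8222| = ₹12.43 per share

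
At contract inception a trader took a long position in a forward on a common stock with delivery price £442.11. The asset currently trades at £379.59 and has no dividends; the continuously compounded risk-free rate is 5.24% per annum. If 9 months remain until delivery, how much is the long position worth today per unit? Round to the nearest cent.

Current fair forward for the remaining 9 months: F = S·e^(r·T), r = 0.0524
F = 379.59 · e^(0.0524 × 9/12) = 379.59 × 1.040082 = 394.8047
Value of long forward = (F − K)·e^(−rT) = (394.8047 − 442.11) · e^(−0.0524·9/12)
= -47.3053 × 0.961462 = -45.48

-£45.48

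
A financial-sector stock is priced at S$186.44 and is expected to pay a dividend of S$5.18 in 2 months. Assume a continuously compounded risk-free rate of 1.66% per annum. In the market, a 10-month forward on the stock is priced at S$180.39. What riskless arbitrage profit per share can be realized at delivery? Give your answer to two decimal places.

S$3.41 per share

PV(dividends) I = 5.18·e^(−0.0166·2/12) = 5.1657
Fair forward F* = (S − I)·e^(rT) = (186.44 − 5.1657)·e^0.013833 = 181.2743 × 1.013929 = 183.7993
Market S$180.39 < fair 183.7993: forward underpriced → reverse cash-and-carry (short the stock, invest proceeds at r, pay the dividends, go long the forward).
Profit at T = |F_mkt − F*| = |180.39 − 183.7993| = S$3.41 per share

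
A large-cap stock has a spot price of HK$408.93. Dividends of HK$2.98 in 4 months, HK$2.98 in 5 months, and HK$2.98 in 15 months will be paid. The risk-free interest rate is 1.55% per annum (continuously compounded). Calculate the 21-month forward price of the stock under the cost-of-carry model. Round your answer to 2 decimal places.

HK$411.08

PV(dividends) I = 2.98·e^(−0.0155·4/12) + 2.98·e^(−0.0155·5/12) + 2.98·e^(−0.0155·15/12)
I = 2.9646 + 2.9608 + 2.9228 = 8.8482
F = (S − I)·e^(rT) = (408.93 − 8.8482) · e^(0.0155·21/12)
= 400.0818 · e^0.027125 = 400.0818 × 1.027496 = HK$411.08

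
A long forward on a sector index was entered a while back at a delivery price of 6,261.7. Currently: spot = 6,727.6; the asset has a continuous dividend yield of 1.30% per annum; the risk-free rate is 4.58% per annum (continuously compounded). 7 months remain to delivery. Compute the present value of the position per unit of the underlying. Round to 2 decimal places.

580.15

Current fair forward for the remaining 7 months: F = S·e^((r − q)·T), (r − q) = 0.0458 − 0.0130 = 0.0328
F = 6727.6 · e^(0.0328 × 7/12) = 6727.6 × 1.01931755 = 6857.5607
Value of long forward = (F − K)·e^(−rT) = (6857.5607 − 6261.7) · e^(−0.0458·7/12)
= 595.8607 × 0.97363707 = 580.15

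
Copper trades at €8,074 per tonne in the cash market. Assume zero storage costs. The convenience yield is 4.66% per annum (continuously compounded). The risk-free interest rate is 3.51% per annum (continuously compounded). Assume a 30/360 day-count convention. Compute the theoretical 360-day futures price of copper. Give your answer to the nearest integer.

Net carry = r + u − y = 0.0351 + 0.0000 − 0.0466 = -0.0115
F = S·e^((r+u−y)T) = 8074 · e^(-0.0115 × 360/360) = 8074 · e^-0.011500
= 8074 × 0.988566 = €7,982 per tonne

€7,982 per tonne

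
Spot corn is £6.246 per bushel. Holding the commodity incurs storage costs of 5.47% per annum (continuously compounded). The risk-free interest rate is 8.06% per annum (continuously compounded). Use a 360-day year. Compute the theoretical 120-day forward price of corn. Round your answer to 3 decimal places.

£6.534 per bushel

Net carry = r + u − y = 0.0806 + 0.0547 − 0.0000 = 0.1353
F = S·e^((r+u−y)T) = 6.246 · e^(0.1353 × 120/360) = 6.246 · e^0.045100
= 6.246 × 1.046132 = £6.534 per bushel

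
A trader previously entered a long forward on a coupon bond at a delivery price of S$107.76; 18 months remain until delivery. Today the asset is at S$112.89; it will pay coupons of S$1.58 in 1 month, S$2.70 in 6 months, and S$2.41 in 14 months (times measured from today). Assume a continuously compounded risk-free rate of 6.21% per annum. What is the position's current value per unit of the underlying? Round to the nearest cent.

PV(remaining coupons) I = 1.58·e^(−0.0621·1/12) + 2.70·e^(−0.0621·6/12) + 2.41·e^(−0.0621·14/12) = 6.4309
Current forward F = (S − I)·e^(rT) = (112.89 − 6.4309)·e^(0.0621·18/12) = 106.4591 × 1.097626 = 116.8523
Value (long) = (F − K)·e^(−rT) = (116.8523 − 107.76) × 0.911057 = 8.2836
Value = S$8.28

S$8.28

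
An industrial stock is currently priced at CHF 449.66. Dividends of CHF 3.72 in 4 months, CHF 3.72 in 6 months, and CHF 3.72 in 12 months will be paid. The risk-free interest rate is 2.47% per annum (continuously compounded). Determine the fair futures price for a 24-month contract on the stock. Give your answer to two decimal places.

CHF 460.88

PV(dividends) I = 3.72·e^(−0.0247·4/12) + 3.72·e^(−0.0247·6/12) + 3.72·e^(−0.0247·12/12)
I = 3.6895 + 3.6743 + 3.6292 = 10.9930
F = (S − I)·e^(rT) = (449.66 − 10.9930) · e^(0.0247·24/12)
= 438.6670 · e^0.049400 = 438.6670 × 1.050641 = CHF 460.88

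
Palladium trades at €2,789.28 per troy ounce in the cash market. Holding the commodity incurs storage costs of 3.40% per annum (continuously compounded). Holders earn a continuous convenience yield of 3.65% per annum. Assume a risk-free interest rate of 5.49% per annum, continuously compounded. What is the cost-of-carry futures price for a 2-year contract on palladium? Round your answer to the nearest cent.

€3,097.46 per troy ounce

Net carry = r + u − y = 0.0549 + 0.0340 − 0.0365 = 0.0524
F = S·e^((r+u−y)T) = 2789.28 · e^(0.0524 × 2) = 2789.28 · e^0.10480000
= 2789.28 × 1.11048849 = €3,097.46 per troy ounce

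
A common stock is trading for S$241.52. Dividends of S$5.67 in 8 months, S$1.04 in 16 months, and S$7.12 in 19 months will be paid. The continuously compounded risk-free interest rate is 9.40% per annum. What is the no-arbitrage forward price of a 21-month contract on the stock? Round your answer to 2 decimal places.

PV(dividends) I = 5.67·e^(−0.0940·8/12) + 1.04·e^(−0.0940·16/12) + 7.12·e^(−0.0940·19/12)
I = 5.3256 + 0.9175 + 6.1354 = 12.3785
F = (S − I)·e^(rT) = (241.52 − 12.3785) · e^(0.0940·21/12)
= 229.1415 · e^0.164500 = 229.1415 × 1.178804 = S$270.11

S$270.11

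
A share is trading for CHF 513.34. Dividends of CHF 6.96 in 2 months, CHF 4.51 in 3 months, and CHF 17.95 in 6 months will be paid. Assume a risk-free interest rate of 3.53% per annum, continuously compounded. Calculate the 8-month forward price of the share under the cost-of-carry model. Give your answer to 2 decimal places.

CHF 495.85

PV(dividends) I = 6.96·e^(−0.0353·2/12) + 4.51·e^(−0.0353·3/12) + 17.95·e^(−0.0353·6/12)
I = 6.9192 + 4.4704 + 17.6360 = 29.0256
F = (S − I)·e^(rT) = (513.34 − 29.0256) · e^(0.0353·8/12)
= 484.3144 · e^0.023533 = 484.3144 × 1.023812 = CHF 495.85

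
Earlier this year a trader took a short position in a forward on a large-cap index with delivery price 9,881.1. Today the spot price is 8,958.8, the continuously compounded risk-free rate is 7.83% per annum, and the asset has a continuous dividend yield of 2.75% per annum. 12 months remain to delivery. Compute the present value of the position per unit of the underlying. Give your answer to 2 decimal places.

421.13

Current fair forward for the remaining 12 months: F = S·e^((r − q)·T), (r − q) = 0.0783 − 0.0275 = 0.0508
F = 8958.8 · e^(0.0508 × 12/12) = 8958.8 × 1.05211245 = 9425.6650
Value of long forward = (F − K)·e^(−rT) = (9425.6650 − 9881.1) · e^(−0.0783·12/12)
= -455.4350 × 0.92468698 = -421.13
Short position value = −(long value) = 421.13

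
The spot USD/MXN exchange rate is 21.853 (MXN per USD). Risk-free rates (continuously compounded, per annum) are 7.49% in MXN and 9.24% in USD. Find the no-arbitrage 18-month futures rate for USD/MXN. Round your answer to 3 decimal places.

F = S·e^((r_MXN − r_USD)T) = 21.853 · e^((0.0749 − 0.0924) × 18/12)
= 21.853 · e^-0.026250 = 21.853 × 0.974092
F = 21.287 MXN per USD

21.287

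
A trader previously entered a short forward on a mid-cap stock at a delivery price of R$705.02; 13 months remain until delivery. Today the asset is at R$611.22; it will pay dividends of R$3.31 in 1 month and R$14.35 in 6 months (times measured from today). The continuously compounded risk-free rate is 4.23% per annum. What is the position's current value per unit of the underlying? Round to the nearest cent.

R$79.57

PV(remaining dividends) I = 3.31·e^(−0.0423·1/12) + 14.35·e^(−0.0423·6/12) = 17.3480
Current forward F = (S − I)·e^(rT) = (611.22 − 17.3480)·e^(0.0423·13/12) = 593.8720 × 1.046891 = 621.7193
Value (long) = (F − K)·e^(−rT) = (621.7193 − 705.02) × 0.955209 = -79.5696
Short position value = −(long value) = R$79.57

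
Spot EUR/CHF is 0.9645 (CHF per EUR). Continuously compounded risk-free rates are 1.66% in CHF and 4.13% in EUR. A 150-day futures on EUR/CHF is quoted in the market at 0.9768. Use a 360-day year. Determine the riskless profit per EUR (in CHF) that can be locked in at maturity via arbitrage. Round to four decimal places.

Fair futures: F* = S·e^(carry·T), with carry = (r_CHF − r_EUR) = 0.0166 − 0.0413 = -0.0247
F* = 0.9645 · e^(-0.0247 × 150/360) = 0.9645 · e^-0.010292 = 0.9645 × 0.989761 = 0.9546
Market 0.9768 > fair 0.9546: forward overpriced → cash-and-carry (buy spot, short the forward).
At maturity, profit = |F_mkt − F*| = |0.9768 − 0.9546| = 0.0222 per EUR (in CHF)

0.0222 per EUR (in CHF)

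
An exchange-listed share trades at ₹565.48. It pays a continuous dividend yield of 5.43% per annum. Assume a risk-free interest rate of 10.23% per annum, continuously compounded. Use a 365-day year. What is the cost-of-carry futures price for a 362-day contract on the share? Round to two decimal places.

F = S·e^((r − q)T) = 565.48 · e^((0.1023 − 0.0543) × 362/365)
= 565.48 · e^0.047605 = 565.48 × 1.048756
F = ₹593.05

₹593.05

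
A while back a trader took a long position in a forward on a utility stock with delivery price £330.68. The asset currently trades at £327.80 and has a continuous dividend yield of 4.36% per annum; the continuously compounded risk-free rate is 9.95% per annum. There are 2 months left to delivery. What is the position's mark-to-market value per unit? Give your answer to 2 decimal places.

£0.19

Current fair forward for the remaining 2 months: F = S·e^((r − q)·T), (r − q) = 0.0995 − 0.0436 = 0.0559
F = 327.80 · e^(0.0559 × 2/12) = 327.80 × 1.009360 = 330.8682
Value of long forward = (F − K)·e^(−rT) = (330.8682 − 330.68) · e^(−0.0995·2/12)
= 0.1882 × 0.983553 = 0.19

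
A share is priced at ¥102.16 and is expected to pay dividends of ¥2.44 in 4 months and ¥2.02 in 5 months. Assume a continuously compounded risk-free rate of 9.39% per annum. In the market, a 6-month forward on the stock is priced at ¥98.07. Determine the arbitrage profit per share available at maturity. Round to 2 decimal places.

¥4.49 per share

PV(dividends) I = 2.44·e^(−0.0939·4/12) + 2.02·e^(−0.0939·5/12) = 4.3073
Fair forward F* = (S − I)·e^(rT) = (102.16 − 4.3073)·e^0.046950 = 97.8527 × 1.048070 = 102.5565
Market ¥98.07 < fair 102.5565: forward underpriced → reverse cash-and-carry (short the stock, invest proceeds at r, pay the dividends, go long the forward).
Profit at T = |F_mkt − F*| = |98.07 − 102.5565| = ¥4.49 per share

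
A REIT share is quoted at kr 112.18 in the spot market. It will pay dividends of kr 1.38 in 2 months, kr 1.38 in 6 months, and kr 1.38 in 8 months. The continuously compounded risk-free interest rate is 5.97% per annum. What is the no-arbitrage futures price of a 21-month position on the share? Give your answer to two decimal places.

PV(dividends) I = 1.38·e^(−0.0597·2/12) + 1.38·e^(−0.0597·6/12) + 1.38·e^(−0.0597·8/12)
I = 1.3663 + 1.3394 + 1.3262 = 4.0319
F = (S − I)·e^(rT) = (112.18 − 4.0319) · e^(0.0597·21/12)
= 108.1481 · e^0.104475 = 108.1481 × 1.110128 = kr 120.06

kr 120.06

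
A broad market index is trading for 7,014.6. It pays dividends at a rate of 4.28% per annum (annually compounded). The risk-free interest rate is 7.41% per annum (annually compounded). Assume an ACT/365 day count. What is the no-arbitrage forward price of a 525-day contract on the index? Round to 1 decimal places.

F = S · (1+r)^T / (1+q)^T
= 7014.6 × 1.108290 / 1.062135 = 7014.6 × 1.043455
F = 7,319.4

7,319.4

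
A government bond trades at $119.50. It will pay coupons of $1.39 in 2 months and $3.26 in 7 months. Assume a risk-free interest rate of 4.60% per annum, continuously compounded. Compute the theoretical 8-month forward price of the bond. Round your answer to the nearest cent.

PV(coupons) I = 1.39·e^(−0.0460·2/12) + 3.26·e^(−0.0460·7/12)
I = 1.3794 + 3.1737 = 4.5531
F = (S − I)·e^(rT) = (119.50 − 4.5531) · e^(0.0460·8/12)
= 114.9469 · e^0.030667 = 114.9469 × 1.031142 = $118.53

$118.53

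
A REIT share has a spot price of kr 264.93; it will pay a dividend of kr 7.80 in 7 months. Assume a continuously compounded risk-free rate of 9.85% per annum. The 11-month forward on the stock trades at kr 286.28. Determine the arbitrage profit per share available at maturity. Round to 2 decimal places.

kr 4.38 per share

PV(dividends) I = 7.80·e^(−0.0985·7/12) = 7.3645
Fair forward F* = (S − I)·e^(rT) = (264.93 − 7.3645)·e^0.090292 = 257.5655 × 1.094494 = 281.9039
Market kr 286.28 > fair 281.9039: forward overpriced → cash-and-carry (borrow at r, buy the stock and collect the dividends, short the forward).
Profit at T = |F_mkt − F*| = |286.28 − 281.9039| = kr 4.38 per share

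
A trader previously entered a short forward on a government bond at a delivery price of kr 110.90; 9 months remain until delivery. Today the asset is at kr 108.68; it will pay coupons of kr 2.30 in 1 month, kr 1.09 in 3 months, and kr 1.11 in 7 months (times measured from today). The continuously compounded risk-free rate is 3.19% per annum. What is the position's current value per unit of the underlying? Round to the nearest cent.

PV(remaining coupons) I = 2.30·e^(−0.0319·1/12) + 1.09·e^(−0.0319·3/12) + 1.11·e^(−0.0319·7/12) = 4.4648
Current forward F = (S − I)·e^(rT) = (108.68 − 4.4648)·e^(0.0319·9/12) = 104.2152 × 1.024213 = 106.7386
Value (long) = (F − K)·e^(−rT) = (106.7386 − 110.90) × 0.976359 = -4.0630
Short position value = −(long value) = kr 4.06

kr 4.06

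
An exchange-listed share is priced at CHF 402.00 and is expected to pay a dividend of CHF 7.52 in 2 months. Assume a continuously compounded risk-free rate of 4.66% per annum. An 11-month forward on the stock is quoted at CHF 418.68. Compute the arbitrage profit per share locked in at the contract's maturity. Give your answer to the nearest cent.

CHF 6.92 per share

PV(dividends) I = 7.52·e^(−0.0466·2/12) = 7.4618
Fair forward F* = (S − I)·e^(rT) = (402.00 − 7.4618)·e^0.042717 = 394.5382 × 1.043643 = 411.7570
Market CHF 418.68 > fair 411.7570: forward overpriced → cash-and-carry (borrow at r, buy the stock and collect the dividends, short the forward).
Profit at T = |F_mkt − F*| = |418.68 − 411.7570| = CHF 6.92 per share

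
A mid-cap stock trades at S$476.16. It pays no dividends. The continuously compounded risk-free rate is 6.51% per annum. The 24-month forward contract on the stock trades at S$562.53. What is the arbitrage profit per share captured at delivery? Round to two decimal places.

Fair forward: F* = S·e^(carry·T), with carry = r = 0.0651
F* = 476.16 · e^(0.0651 × 24/12) = 476.16 · e^0.130200 = 476.16 × 1.139056 = S$542.3729
Market S$562.53 > fair S$542.3729: forward overpriced → cash-and-carry (buy spot, short the forward).
At maturity, profit = |F_mkt − F*| = |562.53 − 542.3729| = S$20.16 per share

S$20.16 per share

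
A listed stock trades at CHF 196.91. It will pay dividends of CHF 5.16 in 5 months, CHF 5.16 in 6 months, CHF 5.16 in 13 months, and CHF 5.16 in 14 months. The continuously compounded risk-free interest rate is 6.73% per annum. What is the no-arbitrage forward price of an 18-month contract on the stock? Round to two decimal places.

CHF 196.17

PV(dividends) I = 5.16·e^(−0.0673·5/12) + 5.16·e^(−0.0673·6/12) + 5.16·e^(−0.0673·13/12) + 5.16·e^(−0.0673·14/12)
I = 5.0173 + 4.9893 + 4.7972 + 4.7704 = 19.5742
F = (S − I)·e^(rT) = (196.91 − 19.5742) · e^(0.0673·18/12)
= 177.3358 · e^0.100950 = 177.3358 × 1.106221 = CHF 196.17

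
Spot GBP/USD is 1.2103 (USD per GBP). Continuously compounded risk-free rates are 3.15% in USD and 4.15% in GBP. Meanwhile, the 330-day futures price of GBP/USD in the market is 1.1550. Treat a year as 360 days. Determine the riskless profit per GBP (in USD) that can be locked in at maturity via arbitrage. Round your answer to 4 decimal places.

0.0443 per GBP (in USD)

Fair futures: F* = S·e^(carry·T), with carry = (r_USD − r_GBP) = 0.0315 − 0.0415 = -0.0100
F* = 1.2103 · e^(-0.0100 × 330/360) = 1.2103 · e^-0.009167 = 1.2103 × 0.990875 = 1.1993
Market 1.1550 < fair 1.1993: forward underpriced → reverse cash-and-carry (short spot, go long the forward).
At maturity, profit = |F_mkt − F*| = |1.1550 − 1.1993| = 0.0443 per GBP (in USD)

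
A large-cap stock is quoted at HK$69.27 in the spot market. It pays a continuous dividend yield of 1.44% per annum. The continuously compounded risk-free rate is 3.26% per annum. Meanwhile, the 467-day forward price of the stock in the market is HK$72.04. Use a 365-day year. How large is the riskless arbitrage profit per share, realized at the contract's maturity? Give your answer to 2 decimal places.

Fair forward: F* = S·e^(carry·T), with carry = (r − q) = 0.0326 − 0.0144 = 0.0182
F* = 69.27 · e^(0.0182 × 467/365) = 69.27 · e^0.023286 = 69.27 × 1.023559 = HK$70.9019
Market HK$72.04 > fair HK$70.9019: forward overpriced → cash-and-carry (buy spot, short the forward).
At maturity, profit = |F_mkt − F*| = |72.04 − 70.9019| = HK$1.14 per share

HK$1.14 per share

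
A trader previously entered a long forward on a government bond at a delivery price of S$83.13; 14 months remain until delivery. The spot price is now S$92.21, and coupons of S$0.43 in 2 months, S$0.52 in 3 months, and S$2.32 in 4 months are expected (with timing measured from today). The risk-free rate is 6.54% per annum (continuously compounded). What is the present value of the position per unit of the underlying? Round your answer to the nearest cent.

PV(remaining coupons) I = 0.43·e^(−0.0654·2/12) + 0.52·e^(−0.0654·3/12) + 2.32·e^(−0.0654·4/12) = 3.2069
Current forward F = (S − I)·e^(rT) = (92.21 − 3.2069)·e^(0.0654·14/12) = 89.0031 × 1.079286 = 96.0598
Value (long) = (F − K)·e^(−rT) = (96.0598 − 83.13) × 0.926538 = 11.9800
Value = S$11.98

S$11.98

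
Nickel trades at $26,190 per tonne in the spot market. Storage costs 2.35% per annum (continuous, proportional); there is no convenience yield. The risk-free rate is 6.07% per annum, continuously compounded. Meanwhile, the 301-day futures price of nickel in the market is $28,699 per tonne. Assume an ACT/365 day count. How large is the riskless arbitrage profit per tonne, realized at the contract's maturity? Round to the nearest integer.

$626 per tonne

Fair futures: F* = S·e^(carry·T), with carry = (r + u) = 0.0607 + 0.0235 = 0.0842
F* = 26190 · e^(0.0842 × 301/365) = 26190 · e^0.069436 = 26190 × 1.071903 = $28073.1396
Market $28699 > fair $28073.1396: forward overpriced → cash-and-carry (buy spot, short the forward).
At maturity, profit = |F_mkt − F*| = |28699 − 28073.1396| = $626 per tonne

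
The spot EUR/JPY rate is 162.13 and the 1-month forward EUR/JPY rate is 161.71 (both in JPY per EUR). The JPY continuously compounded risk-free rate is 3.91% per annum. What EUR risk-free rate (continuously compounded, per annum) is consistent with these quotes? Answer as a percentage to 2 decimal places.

7.02%

F = S·e^((r_JPY − r_EUR)T) ⇒ r_EUR = r_JPY − ln(F/S)/T
ln(161.71/162.13) = -0.002594; /(1/12) = -0.031128
r_EUR = 0.0391 + 0.031128 = 0.070228
r_EUR = 7.02%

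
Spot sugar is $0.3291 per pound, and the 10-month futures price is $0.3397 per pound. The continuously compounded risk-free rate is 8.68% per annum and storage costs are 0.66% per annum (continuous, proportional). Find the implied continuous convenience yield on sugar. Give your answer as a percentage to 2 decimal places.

5.54%

F = S·e^((r+u−y)T) ⇒ (r+u−y) = ln(F/S)/T
ln(0.3397/0.3291) = 0.031701; /T ⇒ 0.038041
y = r + u − ln(F/S)/T = 0.0868 + 0.0066 − 0.038041 = 0.055359
y = 5.54%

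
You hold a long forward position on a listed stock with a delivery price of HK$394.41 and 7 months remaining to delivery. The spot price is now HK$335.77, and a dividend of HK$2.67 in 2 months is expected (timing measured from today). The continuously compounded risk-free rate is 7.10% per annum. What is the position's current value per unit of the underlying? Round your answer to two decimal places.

-HK$45.28

PV(remaining dividends) I = 2.67·e^(−0.0710·2/12) = 2.6386
Current forward F = (S − I)·e^(rT) = (335.77 − 2.6386)·e^(0.0710·7/12) = 333.1314 × 1.042286 = 347.2182
Value (long) = (F − K)·e^(−rT) = (347.2182 − 394.41) × 0.959429 = -45.2772
Value = -HK$45.28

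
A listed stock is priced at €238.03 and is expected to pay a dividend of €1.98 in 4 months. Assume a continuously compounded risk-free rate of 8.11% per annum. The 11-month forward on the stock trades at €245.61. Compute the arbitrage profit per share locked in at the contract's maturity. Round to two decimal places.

€8.71 per share

PV(dividends) I = 1.98·e^(−0.0811·4/12) = 1.9272
Fair forward F* = (S − I)·e^(rT) = (238.03 − 1.9272)·e^0.074342 = 236.1028 × 1.077175 = 254.3240
Market €245.61 < fair 254.3240: forward underpriced → reverse cash-and-carry (short the stock, invest proceeds at r, pay the dividends, go long the forward).
Profit at T = |F_mkt − F*| = |245.61 − 254.3240| = €8.71 per share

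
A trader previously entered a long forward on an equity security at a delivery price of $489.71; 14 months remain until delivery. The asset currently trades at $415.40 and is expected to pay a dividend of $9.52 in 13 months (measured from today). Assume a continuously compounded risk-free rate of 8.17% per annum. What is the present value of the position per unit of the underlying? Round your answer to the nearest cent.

PV(remaining dividends) I = 9.52·e^(−0.0817·13/12) = 8.7136
Current forward F = (S − I)·e^(rT) = (415.40 − 8.7136)·e^(0.0817·14/12) = 406.6864 × 1.100007 = 447.3579
Value (long) = (F − K)·e^(−rT) = (447.3579 − 489.71) × 0.909085 = -38.5017
Value = -$38.50

-$38.50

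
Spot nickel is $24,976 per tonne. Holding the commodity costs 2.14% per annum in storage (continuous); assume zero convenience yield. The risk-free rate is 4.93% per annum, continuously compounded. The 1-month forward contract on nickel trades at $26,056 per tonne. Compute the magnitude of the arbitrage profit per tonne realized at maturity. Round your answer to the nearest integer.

Fair forward: F* = S·e^(carry·T), with carry = (r + u) = 0.0493 + 0.0214 = 0.0707
F* = 24976 · e^(0.0707 × 1/12) = 24976 · e^0.005892 = 24976 × 1.005909 = $25123.5832
Market $26056 > fair $25123.5832: forward overpriced → cash-and-carry (buy spot, short the forward).
At maturity, profit = |F_mkt − F*| = |26056 − 25123.5832| = $932 per tonne

$932 per tonne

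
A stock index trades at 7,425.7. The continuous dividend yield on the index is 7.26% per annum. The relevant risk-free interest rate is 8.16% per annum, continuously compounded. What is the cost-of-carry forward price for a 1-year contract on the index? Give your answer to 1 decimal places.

F = S·e^((r − q)T) = 7425.7 · e^((0.0816 − 0.0726) × 1)
= 7425.7 · e^0.009000 = 7425.7 × 1.009041
F = 7,492.8

7,492.8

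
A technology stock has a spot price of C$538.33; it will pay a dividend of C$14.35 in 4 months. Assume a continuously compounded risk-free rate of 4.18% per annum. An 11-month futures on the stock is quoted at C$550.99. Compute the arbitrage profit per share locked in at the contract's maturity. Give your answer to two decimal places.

C$6.34 per share

PV(dividends) I = 14.35·e^(−0.0418·4/12) = 14.1514
Fair futures F* = (S − I)·e^(rT) = (538.33 − 14.1514)·e^0.038317 = 524.1786 × 1.039061 = 544.6535
Market C$550.99 > fair 544.6535: forward overpriced → cash-and-carry (borrow at r, buy the stock and collect the dividends, short the forward).
Profit at T = |F_mkt − F*| = |550.99 − 544.6535| = C$6.34 per share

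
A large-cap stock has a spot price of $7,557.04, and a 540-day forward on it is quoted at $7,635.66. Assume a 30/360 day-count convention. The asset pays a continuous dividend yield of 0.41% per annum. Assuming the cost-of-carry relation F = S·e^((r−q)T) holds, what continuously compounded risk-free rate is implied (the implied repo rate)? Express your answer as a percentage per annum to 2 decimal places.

1.10%

From F = S·e^((r−q)T): (r − q) = ln(F/S)/T
ln(7635.66/7557.04) = ln(1.010404) = 0.010350
(r − q) = 0.010350 / (540/360) = 0.006900
r = ln(F/S)/T + q = 0.006900 + 0.0041 = 0.011000
r = 1.10%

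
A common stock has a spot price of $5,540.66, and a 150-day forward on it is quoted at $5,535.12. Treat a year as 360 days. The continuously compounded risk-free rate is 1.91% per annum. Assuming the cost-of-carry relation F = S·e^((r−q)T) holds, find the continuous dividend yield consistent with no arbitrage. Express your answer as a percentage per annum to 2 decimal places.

2.15%

From F = S·e^((r−q)T): (r − q) = ln(F/S)/T
ln(5535.12/5540.66) = ln(0.999000) = -0.001001
(r − q) = -0.001001 / (150/360) = -0.002402
q = r − ln(F/S)/T = 0.0191 + 0.002402 = 0.021502
q = 2.15%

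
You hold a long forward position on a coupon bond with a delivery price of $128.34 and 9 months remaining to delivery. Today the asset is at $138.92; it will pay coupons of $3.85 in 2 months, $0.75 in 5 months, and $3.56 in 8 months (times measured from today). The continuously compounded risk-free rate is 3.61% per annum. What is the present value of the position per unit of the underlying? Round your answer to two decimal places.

PV(remaining coupons) I = 3.85·e^(−0.0361·2/12) + 0.75·e^(−0.0361·5/12) + 3.56·e^(−0.0361·8/12) = 8.0411
Current forward F = (S − I)·e^(rT) = (138.92 − 8.0411)·e^(0.0361·9/12) = 130.8789 × 1.027445 = 134.4709
Value (long) = (F − K)·e^(−rT) = (134.4709 − 128.34) × 0.973288 = 5.9671
Value = $5.97

$5.97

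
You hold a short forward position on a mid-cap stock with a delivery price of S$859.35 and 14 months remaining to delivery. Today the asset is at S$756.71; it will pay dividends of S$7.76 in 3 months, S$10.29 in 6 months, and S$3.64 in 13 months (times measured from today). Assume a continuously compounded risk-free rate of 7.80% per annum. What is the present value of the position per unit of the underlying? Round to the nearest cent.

PV(remaining dividends) I = 7.76·e^(−0.0780·3/12) + 10.29·e^(−0.0780·6/12) + 3.64·e^(−0.0780·13/12) = 20.8516
Current forward F = (S − I)·e^(rT) = (756.71 − 20.8516)·e^(0.0780·14/12) = 735.8584 × 1.095269 = 805.9629
Value (long) = (F − K)·e^(−rT) = (805.9629 − 859.35) × 0.913018 = -48.7434
Short position value = −(long value) = S$48.74

S$48.74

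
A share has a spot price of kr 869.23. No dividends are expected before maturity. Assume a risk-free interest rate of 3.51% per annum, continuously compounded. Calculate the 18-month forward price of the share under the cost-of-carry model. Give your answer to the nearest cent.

F = S·e^(rT) = 869.23 · e^(0.0351 × 18/12)
= 869.23 · e^0.052650 = 869.23 × 1.054061
F = kr 916.22

kr 916.22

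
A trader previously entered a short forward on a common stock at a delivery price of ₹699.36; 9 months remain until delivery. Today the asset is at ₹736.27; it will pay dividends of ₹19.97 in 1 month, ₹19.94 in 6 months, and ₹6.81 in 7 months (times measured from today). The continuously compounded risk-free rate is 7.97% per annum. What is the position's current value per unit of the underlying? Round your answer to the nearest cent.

-₹31.99

PV(remaining dividends) I = 19.97·e^(−0.0797·1/12) + 19.94·e^(−0.0797·6/12) + 6.81·e^(−0.0797·7/12) = 45.4995
Current forward F = (S − I)·e^(rT) = (736.27 − 45.4995)·e^(0.0797·9/12) = 690.7705 × 1.061598 = 733.3206
Value (long) = (F − K)·e^(−rT) = (733.3206 − 699.36) × 0.941976 = 31.9901
Short position value = −(long value) = -₹31.99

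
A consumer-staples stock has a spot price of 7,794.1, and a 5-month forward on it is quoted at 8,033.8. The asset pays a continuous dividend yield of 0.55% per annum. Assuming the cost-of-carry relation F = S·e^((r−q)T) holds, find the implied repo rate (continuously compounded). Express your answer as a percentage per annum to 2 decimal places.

From F = S·e^((r−q)T): (r − q) = ln(F/S)/T
ln(8033.8/7794.1) = ln(1.030754) = 0.030291
(r − q) = 0.030291 / (5/12) = 0.072698
r = ln(F/S)/T + q = 0.072698 + 0.0055 = 0.078198
r = 7.82%

7.82%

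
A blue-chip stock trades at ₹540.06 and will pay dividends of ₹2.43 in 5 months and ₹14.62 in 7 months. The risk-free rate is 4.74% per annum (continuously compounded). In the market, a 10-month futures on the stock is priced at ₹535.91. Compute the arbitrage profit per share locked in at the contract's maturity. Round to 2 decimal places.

₹8.64 per share

PV(dividends) I = 2.43·e^(−0.0474·5/12) + 14.62·e^(−0.0474·7/12) = 16.6038
Fair futures F* = (S − I)·e^(rT) = (540.06 − 16.6038)·e^0.039500 = 523.4562 × 1.040290 = 544.5463
Market ₹535.91 < fair 544.5463: forward underpriced → reverse cash-and-carry (short the stock, invest proceeds at r, pay the dividends, go long the forward).
Profit at T = |F_mkt − F*| = |535.91 − 544.5463| = ₹8.64 per share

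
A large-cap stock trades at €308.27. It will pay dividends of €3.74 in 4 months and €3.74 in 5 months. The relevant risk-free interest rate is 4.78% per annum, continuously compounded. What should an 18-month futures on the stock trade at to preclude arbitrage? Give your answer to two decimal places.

PV(dividends) I = 3.74·e^(−0.0478·4/12) + 3.74·e^(−0.0478·5/12)
I = 3.6809 + 3.6662 = 7.3471
F = (S − I)·e^(rT) = (308.27 − 7.3471) · e^(0.0478·18/12)
= 300.9229 · e^0.071700 = 300.9229 × 1.074333 = €323.29

€323.29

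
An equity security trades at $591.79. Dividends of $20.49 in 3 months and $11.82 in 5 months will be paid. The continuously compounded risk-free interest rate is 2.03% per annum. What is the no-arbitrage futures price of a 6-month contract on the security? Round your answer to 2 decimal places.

$565.39

PV(dividends) I = 20.49·e^(−0.0203·3/12) + 11.82·e^(−0.0203·5/12)
I = 20.3863 + 11.7204 = 32.1067
F = (S − I)·e^(rT) = (591.79 − 32.1067) · e^(0.0203·6/12)
= 559.6833 · e^0.010150 = 559.6833 × 1.010202 = $565.39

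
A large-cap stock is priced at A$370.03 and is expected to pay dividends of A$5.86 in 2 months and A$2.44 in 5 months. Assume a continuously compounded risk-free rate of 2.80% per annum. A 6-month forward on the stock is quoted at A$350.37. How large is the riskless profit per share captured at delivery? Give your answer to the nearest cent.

A$16.52 per share

PV(dividends) I = 5.86·e^(−0.0280·2/12) + 2.44·e^(−0.0280·5/12) = 8.2444
Fair forward F* = (S − I)·e^(rT) = (370.03 − 8.2444)·e^0.014000 = 361.7856 × 1.014098 = 366.8861
Market A$350.37 < fair 366.8861: forward underpriced → reverse cash-and-carry (short the stock, invest proceeds at r, pay the dividends, go long the forward).
Profit at T = |F_mkt − F*| = |350.37 − 366.8861| = A$16.52 per share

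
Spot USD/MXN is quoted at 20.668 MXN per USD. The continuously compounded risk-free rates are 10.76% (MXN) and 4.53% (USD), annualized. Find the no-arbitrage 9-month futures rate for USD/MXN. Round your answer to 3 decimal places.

21.657

F = S·e^((r_MXN − r_USD)T) = 20.668 · e^((0.1076 − 0.0453) × 9/12)
= 20.668 · e^0.046725 = 20.668 × 1.047834
F = 21.657 MXN per USD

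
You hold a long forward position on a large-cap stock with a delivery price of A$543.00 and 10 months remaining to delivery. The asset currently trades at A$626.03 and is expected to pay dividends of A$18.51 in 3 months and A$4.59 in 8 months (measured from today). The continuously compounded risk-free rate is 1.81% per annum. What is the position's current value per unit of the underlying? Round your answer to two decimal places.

A$68.20

PV(remaining dividends) I = 18.51·e^(−0.0181·3/12) + 4.59·e^(−0.0181·8/12) = 22.9614
Current forward F = (S − I)·e^(rT) = (626.03 − 22.9614)·e^(0.0181·10/12) = 603.0686 × 1.015198 = 612.2340
Value (long) = (F − K)·e^(−rT) = (612.2340 − 543.00) × 0.985030 = 68.1976
Value = A$68.20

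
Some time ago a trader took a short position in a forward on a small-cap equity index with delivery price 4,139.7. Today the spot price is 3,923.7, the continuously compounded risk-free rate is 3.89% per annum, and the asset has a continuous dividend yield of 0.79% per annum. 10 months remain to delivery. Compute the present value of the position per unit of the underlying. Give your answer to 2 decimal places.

Current fair forward for the remaining 10 months: F = S·e^((r − q)·T), (r − q) = 0.0389 − 0.0079 = 0.0310
F = 3923.7 · e^(0.0310 × 10/12) = 3923.7 × 1.02616991 = 4026.3829
Value of long forward = (F − K)·e^(−rT) = (4026.3829 − 4139.7) · e^(−0.0389·10/12)
= -113.3171 × 0.96810312 = -109.70
Short position value = −(long value) = 109.70

109.70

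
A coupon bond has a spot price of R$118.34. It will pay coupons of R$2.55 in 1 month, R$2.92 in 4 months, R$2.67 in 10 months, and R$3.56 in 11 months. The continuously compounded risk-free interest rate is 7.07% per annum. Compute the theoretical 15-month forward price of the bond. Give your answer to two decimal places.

R$116.99

PV(coupons) I = 2.55·e^(−0.0707·1/12) + 2.92·e^(−0.0707·4/12) + 2.67·e^(−0.0707·10/12) + 3.56·e^(−0.0707·11/12)
I = 2.5350 + 2.8520 + 2.5172 + 3.3366 = 11.2408
F = (S − I)·e^(rT) = (118.34 − 11.2408) · e^(0.0707·15/12)
= 107.0992 · e^0.088375 = 107.0992 × 1.092398 = R$116.99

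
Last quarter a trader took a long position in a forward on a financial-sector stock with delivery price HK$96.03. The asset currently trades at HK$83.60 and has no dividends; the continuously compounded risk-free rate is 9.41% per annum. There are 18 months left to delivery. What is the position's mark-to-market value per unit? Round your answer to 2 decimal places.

HK$0.21

Current fair forward for the remaining 18 months: F = S·e^(r·T), r = 0.0941
F = 83.60 · e^(0.0941 × 18/12) = 83.60 × 1.151597 = 96.2735
Value of long forward = (F − K)·e^(−rT) = (96.2735 − 96.03) · e^(−0.0941·18/12)
= 0.2435 × 0.868359 = 0.21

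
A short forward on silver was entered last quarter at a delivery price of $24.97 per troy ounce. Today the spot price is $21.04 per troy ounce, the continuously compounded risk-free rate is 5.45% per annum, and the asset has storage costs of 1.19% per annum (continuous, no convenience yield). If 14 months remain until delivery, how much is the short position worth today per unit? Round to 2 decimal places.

Current fair forward for the remaining 14 months: F = S·e^((r + u)·T), (r + u) = 0.0545 + 0.0119 = 0.0664
F = 21.04 · e^(0.0664 × 14/12) = 21.04 × 1.080546 = 22.7347
Value of long forward = (F − K)·e^(−rT) = (22.7347 − 24.97) · e^(−0.0545·14/12)
= -2.2353 × 0.938396 = -2.10
Short position value = −(long value) = $2.10

$2.10 per troy ounce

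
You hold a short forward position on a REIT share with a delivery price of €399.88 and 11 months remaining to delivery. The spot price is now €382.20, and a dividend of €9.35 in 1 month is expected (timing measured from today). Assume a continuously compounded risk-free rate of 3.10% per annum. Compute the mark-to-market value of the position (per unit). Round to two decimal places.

€15.80

PV(remaining dividends) I = 9.35·e^(−0.0310·1/12) = 9.3259
Current forward F = (S − I)·e^(rT) = (382.20 − 9.3259)·e^(0.0310·11/12) = 372.8741 × 1.028824 = 383.6218
Value (long) = (F − K)·e^(−rT) = (383.6218 − 399.88) × 0.971983 = -15.8027
Short position value = −(long value) = €15.80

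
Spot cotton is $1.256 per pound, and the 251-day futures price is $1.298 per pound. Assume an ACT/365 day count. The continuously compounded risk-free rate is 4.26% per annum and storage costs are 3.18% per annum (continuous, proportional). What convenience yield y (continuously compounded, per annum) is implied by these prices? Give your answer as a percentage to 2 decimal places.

2.66%

F = S·e^((r+u−y)T) ⇒ (r+u−y) = ln(F/S)/T
ln(1.298/1.256) = 0.032893; /T ⇒ 0.047832
y = r + u − ln(F/S)/T = 0.0426 + 0.0318 − 0.047832 = 0.026568
y = 2.66%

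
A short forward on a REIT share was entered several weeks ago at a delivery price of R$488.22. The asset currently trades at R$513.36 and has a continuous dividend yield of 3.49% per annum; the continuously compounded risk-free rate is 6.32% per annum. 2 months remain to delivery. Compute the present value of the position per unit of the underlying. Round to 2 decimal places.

-R$27.28

Current fair forward for the remaining 2 months: F = S·e^((r − q)·T), (r − q) = 0.0632 − 0.0349 = 0.0283
F = 513.36 · e^(0.0283 × 2/12) = 513.36 × 1.004728 = 515.7872
Value of long forward = (F − K)·e^(−rT) = (515.7872 − 488.22) · e^(−0.0632·2/12)
= 27.5672 × 0.989522 = 27.28
Short position value = −(long value) = -R$27.28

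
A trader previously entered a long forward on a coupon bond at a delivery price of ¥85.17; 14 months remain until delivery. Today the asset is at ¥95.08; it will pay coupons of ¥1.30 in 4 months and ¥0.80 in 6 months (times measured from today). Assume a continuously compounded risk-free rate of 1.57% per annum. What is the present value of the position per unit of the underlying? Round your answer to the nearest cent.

¥9.37

PV(remaining coupons) I = 1.30·e^(−0.0157·4/12) + 0.80·e^(−0.0157·6/12) = 2.0870
Current forward F = (S − I)·e^(rT) = (95.08 − 2.0870)·e^(0.0157·14/12) = 92.9930 × 1.018485 = 94.7120
Value (long) = (F − K)·e^(−rT) = (94.7120 − 85.17) × 0.981850 = 9.3688
Value = ¥9.37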